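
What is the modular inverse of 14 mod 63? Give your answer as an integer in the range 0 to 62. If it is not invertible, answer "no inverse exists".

no inverse exists

Compute gcd(14, 63):
63 = 4×14 + 7
14 = 2×7 + 0
The gcd is 7, not 1, hence no inverse exists.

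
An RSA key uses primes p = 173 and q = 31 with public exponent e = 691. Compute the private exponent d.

φ(n) = (p−1)(q−1) = 172·30 = 5160.
Need d with 691·d ≡ 1 (mod 5160). Apply the extended Euclidean algorithm:
5160 = 7×691 + 323
691 = 2×323 + 45
323 = 7×45 + 8
45 = 5×8 + 5
8 = 1×5 + 3
5 = 1×3 + 2
3 = 1×2 + 1
2 = 2×1 + 0
Back-substitute:
1 = 3 − 2
1 = −5 + 2·3
1 = 2·8 − 3·5
1 = −3·45 + 17·8
1 = 17·323 − 122·45
1 = −122·691 + 261·323
1 = 261·5160 − 1949·691
So 691·(-1949) ≡ 1 (mod 5160), hence d ≡ -1949 ≡ 3211 (mod 5160).

3211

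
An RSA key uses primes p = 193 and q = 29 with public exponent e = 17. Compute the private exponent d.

1265

φ(n) = (p−1)(q−1) = 192·28 = 5376.
Need d with 17·d ≡ 1 (mod 5376). Apply the extended Euclidean algorithm:
5376 = 316×17 + 4
17 = 4×4 + 1
4 = 4×1 + 0
Back-substitute:
1 = 17 − 4·4
1 = −4·5376 + 1265·17
So 17·1265 ≡ 1 (mod 5376), hence d = 1265.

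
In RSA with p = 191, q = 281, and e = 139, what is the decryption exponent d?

47459

φ(n) = (p−1)(q−1) = 190·280 = 53200.
Need d with 139·d ≡ 1 (mod 53200). Apply the extended Euclidean algorithm:
53200 = 382·139 + 102
139 = 1·102 + 37
102 = 2·37 + 28
37 = 1·28 + 9
28 = 3·9 + 1
9 = 9·1 + 0
Back-substitute:
1 = 28 − 3·9
1 = −3·37 + 4·28
1 = 4·102 − 11·37
1 = −11·139 + 15·102
1 = 15·53200 − 5741·139
So 139·(-5741) ≡ 1 (mod 53200), hence d ≡ -5741 ≡ 47459 (mod 53200).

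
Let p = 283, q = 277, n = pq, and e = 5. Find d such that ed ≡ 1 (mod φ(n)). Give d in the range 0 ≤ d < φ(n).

φ(n) = (p−1)(q−1) = 282·276 = 77832.
Need d with 5·d ≡ 1 (mod 77832). Apply the extended Euclidean algorithm:
77832 = 15566*5 + 2
5 = 2*2 + 1
2 = 2*1 + 0
Back-substitute:
1 = 5 − 2·2
1 = −2·77832 + 31133·5
So 5·31133 ≡ 1 (mod 77832), hence d = 31133.

31133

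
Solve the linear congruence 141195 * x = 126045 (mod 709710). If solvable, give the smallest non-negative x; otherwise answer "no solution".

First find gcd(141195, 709710):
709710 = 5·141195 + 3735
141195 = 37·3735 + 3000
3735 = 1·3000 + 735
3000 = 4·735 + 60
735 = 12·60 + 15
60 = 4·15 + 0
gcd = 15 and 15 | 126045, so solutions exist. Divide through by 15: 9413x ≡ 8403 (mod 47314).
Now find 9413⁻¹ mod 47314:
47314 = 5×9413 + 249
9413 = 37×249 + 200
249 = 1×200 + 49
200 = 4×49 + 4
49 = 12×4 + 1
4 = 4×1 + 0
Back-substitute:
1 = 49 − 12·4
1 = −12·200 + 49·49
1 = 49·249 − 61·200
1 = −61·9413 + 2306·249
1 = 2306·47314 − 11591·9413
So 9413·(-11591) ≡ 1 (mod 47314), i.e. 9413⁻¹ ≡ 35723.
Then x ≡ 35723·8403 ≡ 20353 (mod 47314); the smallest non-negative solution is x = 20353.

20353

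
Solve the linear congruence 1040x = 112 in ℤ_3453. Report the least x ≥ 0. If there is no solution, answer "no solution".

2975

First find gcd(1040, 3453):
3453 = 3*1040 + 333
1040 = 3*333 + 41
333 = 8*41 + 5
41 = 8*5 + 1
5 = 5*1 + 0
gcd = 1, so a unique solution mod 3453 exists.
Back-substitute for the Bézout coefficients:
1 = 41 − 8·5
1 = −8·333 + 65·41
1 = 65·1040 − 203·333
1 = −203·3453 + 674·1040
So 1040·(674) ≡ 1 (mod 3453), giving 1040⁻¹ ≡ 674.
x ≡ 1040⁻¹·112 ≡ 674·112 ≡ 2975 (mod 3453).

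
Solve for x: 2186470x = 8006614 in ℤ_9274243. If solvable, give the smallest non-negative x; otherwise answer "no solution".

First find gcd(2186470, 9274243):
9274243 = 4×2186470 + 528363
2186470 = 4×528363 + 73018
528363 = 7×73018 + 17237
73018 = 4×17237 + 4070
17237 = 4×4070 + 957
4070 = 4×957 + 242
957 = 3×242 + 231
242 = 1×231 + 11
231 = 21×11 + 0
gcd = 11 and 11 | 8006614, so solutions exist. Divide through by 11: 198770x ≡ 727874 (mod 843113).
Now find 198770⁻¹ mod 843113:
843113 = 4×198770 + 48033
198770 = 4×48033 + 6638
48033 = 7×6638 + 1567
6638 = 4×1567 + 370
1567 = 4×370 + 87
370 = 4×87 + 22
87 = 3×22 + 21
22 = 1×21 + 1
21 = 21×1 + 0
Back-substitute:
1 = 22 − 21
1 = −87 + 4·22
1 = 4·370 − 17·87
1 = −17·1567 + 72·370
1 = 72·6638 − 305·1567
1 = −305·48033 + 2207·6638
1 = 2207·198770 − 9133·48033
1 = −9133·843113 + 38739·198770
So 198770⁻¹ ≡ 38739 (mod 843113).
Then x ≡ 38739·727874 ≡ 39714 (mod 843113); the smallest non-negative solution is x = 39714.

39714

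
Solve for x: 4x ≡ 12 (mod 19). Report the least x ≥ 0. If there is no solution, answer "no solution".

3

First find gcd(4, 19):
19 = 4*4 + 3
4 = 1*3 + 1
3 = 3*1 + 0
gcd = 1, so a unique solution mod 19 exists.
Back-substitute for the Bézout coefficients:
1 = 4 − 3
1 = −19 + 5·4
So 4·(5) ≡ 1 (mod 19), giving 4⁻¹ ≡ 5.
x ≡ 4⁻¹·12 ≡ 5·12 ≡ 3 (mod 19).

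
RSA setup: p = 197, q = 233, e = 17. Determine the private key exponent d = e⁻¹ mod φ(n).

16049

φ(n) = (p−1)(q−1) = 196·232 = 45472.
Need d with 17·d ≡ 1 (mod 45472). Apply the extended Euclidean algorithm:
45472 = 2674*17 + 14
17 = 1*14 + 3
14 = 4*3 + 2
3 = 1*2 + 1
2 = 2*1 + 0
Back-substitute:
1 = 3 − 2
1 = −14 + 5·3
1 = 5·17 − 6·14
1 = −6·45472 + 16049·17
So 17·16049 ≡ 1 (mod 45472), hence d = 16049.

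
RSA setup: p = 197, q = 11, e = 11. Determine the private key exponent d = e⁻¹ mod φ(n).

φ(n) = (p−1)(q−1) = 196·10 = 1960.
Need d with 11·d ≡ 1 (mod 1960). Apply the extended Euclidean algorithm:
1960 = 178×11 + 2
11 = 5×2 + 1
2 = 2×1 + 0
Back-substitute:
1 = 11 − 5·2
1 = −5·1960 + 891·11
So 11·891 ≡ 1 (mod 1960), hence d = 891.

891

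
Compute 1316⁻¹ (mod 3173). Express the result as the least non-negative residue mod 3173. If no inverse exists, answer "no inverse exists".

Apply the Euclidean algorithm to 3173 and 1316:
3173 = 2×1316 + 541
1316 = 2×541 + 234
541 = 2×234 + 73
234 = 3×73 + 15
73 = 4×15 + 13
15 = 1×13 + 2
13 = 6×2 + 1
2 = 2×1 + 0
gcd = 1, so the inverse exists. Back-substitute:
1 = 13 − 6·2
1 = −6·15 + 7·13
1 = 7·73 − 34·15
1 = −34·234 + 109·73
1 = 109·541 − 252·234
1 = −252·1316 + 613·541
1 = 613·3173 − 1478·1316
Thus 1316·(-1478) ≡ 1 (mod 3173); reducing, -1478 mod 3173 = 1695.

1695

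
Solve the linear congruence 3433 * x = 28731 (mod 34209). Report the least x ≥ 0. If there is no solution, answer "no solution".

First find gcd(3433, 34209):
34209 = 9*3433 + 3312
3433 = 1*3312 + 121
3312 = 27*121 + 45
121 = 2*45 + 31
45 = 1*31 + 14
31 = 2*14 + 3
14 = 4*3 + 2
3 = 1*2 + 1
2 = 2*1 + 0
gcd = 1, so a unique solution mod 34209 exists.
Back-substitute for the Bézout coefficients:
1 = 3 − 2
1 = −14 + 5·3
1 = 5·31 − 11·14
1 = −11·45 + 16·31
1 = 16·121 − 43·45
1 = −43·3312 + 1177·121
1 = 1177·3433 − 1220·3312
1 = −1220·34209 + 12157·3433
So 3433·(12157) ≡ 1 (mod 34209), giving 3433⁻¹ ≡ 12157.
x ≡ 3433⁻¹·28731 ≡ 12157·28731 ≡ 8877 (mod 34209).

8877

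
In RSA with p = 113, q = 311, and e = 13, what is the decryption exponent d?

φ(n) = (p−1)(q−1) = 112·310 = 34720.
Need d with 13·d ≡ 1 (mod 34720). Apply the extended Euclidean algorithm:
34720 = 2670·13 + 10
13 = 1·10 + 3
10 = 3·3 + 1
3 = 3·1 + 0
Back-substitute:
1 = 10 − 3·3
1 = −3·13 + 4·10
1 = 4·34720 − 10683·13
So 13·(-10683) ≡ 1 (mod 34720), hence d ≡ -10683 ≡ 24037 (mod 34720).

24037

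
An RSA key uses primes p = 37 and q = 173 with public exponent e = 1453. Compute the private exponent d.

φ(n) = (p−1)(q−1) = 36·172 = 6192.
Need d with 1453·d ≡ 1 (mod 6192). Apply the extended Euclidean algorithm:
6192 = 4×1453 + 380
1453 = 3×380 + 313
380 = 1×313 + 67
313 = 4×67 + 45
67 = 1×45 + 22
45 = 2×22 + 1
22 = 22×1 + 0
Back-substitute:
1 = 45 − 2·22
1 = −2·67 + 3·45
1 = 3·313 − 14·67
1 = −14·380 + 17·313
1 = 17·1453 − 65·380
1 = −65·6192 + 277·1453
So 1453·277 ≡ 1 (mod 6192), hence d = 277.

277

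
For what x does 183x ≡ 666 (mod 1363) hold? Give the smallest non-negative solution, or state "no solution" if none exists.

First find gcd(183, 1363):
1363 = 7*183 + 82
183 = 2*82 + 19
82 = 4*19 + 6
19 = 3*6 + 1
6 = 6*1 + 0
gcd = 1, so a unique solution mod 1363 exists.
Back-substitute for the Bézout coefficients:
1 = 19 − 3·6
1 = −3·82 + 13·19
1 = 13·183 − 29·82
1 = −29·1363 + 216·183
So 183·(216) ≡ 1 (mod 1363), giving 183⁻¹ ≡ 216.
x ≡ 183⁻¹·666 ≡ 216·666 ≡ 741 (mod 1363).

741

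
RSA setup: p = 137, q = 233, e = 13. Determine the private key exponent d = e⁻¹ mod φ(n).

φ(n) = (p−1)(q−1) = 136·232 = 31552.
Need d with 13·d ≡ 1 (mod 31552). Apply the extended Euclidean algorithm:
31552 = 2427·13 + 1
13 = 13·1 + 0
Back-substitute:
1 = 31552 − 2427·13
So 13·(-2427) ≡ 1 (mod 31552), hence d ≡ -2427 ≡ 29125 (mod 31552).

29125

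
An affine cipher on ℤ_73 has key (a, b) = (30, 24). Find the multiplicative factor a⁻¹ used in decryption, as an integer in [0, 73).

gcd(73, 30) by repeated division:
73 = 2·30 + 13
30 = 2·13 + 4
13 = 3·4 + 1
4 = 4·1 + 0
gcd = 1, so the inverse exists. Back-substitute:
1 = 13 − 3·4
1 = −3·30 + 7·13
1 = 7·73 − 17·30
So 30·(-17) ≡ 1 (mod 73), and -17 ≡ 56 (mod 73).

56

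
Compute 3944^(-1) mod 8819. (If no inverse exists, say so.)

2766

gcd(8819, 3944) by repeated division:
8819 = 2·3944 + 931
3944 = 4·931 + 220
931 = 4·220 + 51
220 = 4·51 + 16
51 = 3·16 + 3
16 = 5·3 + 1
3 = 3·1 + 0
gcd = 1, so the inverse exists. Back-substitute:
1 = 16 − 5·3
1 = −5·51 + 16·16
1 = 16·220 − 69·51
1 = −69·931 + 292·220
1 = 292·3944 − 1237·931
1 = −1237·8819 + 2766·3944
So 3944·2766 ≡ 1 (mod 8819).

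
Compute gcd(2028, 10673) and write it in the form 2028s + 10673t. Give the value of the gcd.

13

Euclidean algorithm:
10673 = 5*2028 + 533
2028 = 3*533 + 429
533 = 1*429 + 104
429 = 4*104 + 13
104 = 8*13 + 0
gcd(2028, 10673) = 13.
Working backward:
13 = 429 − 4·104
13 = −4·533 + 5·429
13 = 5·2028 − 19·533
13 = −19·10673 + 100·2028
So 13 = (-19)·10673 + (100)·2028.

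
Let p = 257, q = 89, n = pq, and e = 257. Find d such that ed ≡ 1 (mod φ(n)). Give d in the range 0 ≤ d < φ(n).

16129

φ(n) = (p−1)(q−1) = 256·88 = 22528.
Need d with 257·d ≡ 1 (mod 22528). Apply the extended Euclidean algorithm:
22528 = 87×257 + 169
257 = 1×169 + 88
169 = 1×88 + 81
88 = 1×81 + 7
81 = 11×7 + 4
7 = 1×4 + 3
4 = 1×3 + 1
3 = 3×1 + 0
Back-substitute:
1 = 4 − 3
1 = −7 + 2·4
1 = 2·81 − 23·7
1 = −23·88 + 25·81
1 = 25·169 − 48·88
1 = −48·257 + 73·169
1 = 73·22528 − 6399·257
So 257·(-6399) ≡ 1 (mod 22528), hence d ≡ -6399 ≡ 16129 (mod 22528).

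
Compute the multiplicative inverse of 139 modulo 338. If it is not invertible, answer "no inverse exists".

107

Extended Euclidean algorithm:
338 = 2×139 + 60
139 = 2×60 + 19
60 = 3×19 + 3
19 = 6×3 + 1
3 = 3×1 + 0
The gcd is 1. Working backward:
1 = 19 − 6·3
1 = −6·60 + 19·19
1 = 19·139 − 44·60
1 = −44·338 + 107·139
So 139·107 ≡ 1 (mod 338).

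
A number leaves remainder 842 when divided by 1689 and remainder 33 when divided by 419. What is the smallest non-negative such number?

Write x = 842 + 1689·k. Then 1689·k ≡ 33 − 842 ≡ 29 (mod 419).
Need 1689⁻¹ mod 419. Extended Euclid on (419, 13):
419 = 32*13 + 3
13 = 4*3 + 1
3 = 3*1 + 0
Back-substitute:
1 = 13 − 4·3
1 = −4·419 + 129·13
1689⁻¹ ≡ 129 (mod 419), so k ≡ 129·29 ≡ 389 (mod 419).
x = 842 + 1689·389 = 657863.

657863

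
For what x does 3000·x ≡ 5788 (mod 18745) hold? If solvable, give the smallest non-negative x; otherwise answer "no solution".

no solution

gcd(3000, 18745):
18745 = 6·3000 + 745
3000 = 4·745 + 20
745 = 37·20 + 5
20 = 4·5 + 0
gcd = 5, but 5 ∤ 5788, so the congruence has no solution.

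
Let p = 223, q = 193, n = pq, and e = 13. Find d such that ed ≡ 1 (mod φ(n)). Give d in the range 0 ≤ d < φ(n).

29509

φ(n) = (p−1)(q−1) = 222·192 = 42624.
Need d with 13·d ≡ 1 (mod 42624). Apply the extended Euclidean algorithm:
42624 = 3278*13 + 10
13 = 1*10 + 3
10 = 3*3 + 1
3 = 3*1 + 0
Back-substitute:
1 = 10 − 3·3
1 = −3·13 + 4·10
1 = 4·42624 − 13115·13
So 13·(-13115) ≡ 1 (mod 42624), hence d ≡ -13115 ≡ 29509 (mod 42624).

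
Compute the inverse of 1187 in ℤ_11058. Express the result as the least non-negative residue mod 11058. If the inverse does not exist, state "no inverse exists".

7313

Apply the Euclidean algorithm to 11058 and 1187:
11058 = 9×1187 + 375
1187 = 3×375 + 62
375 = 6×62 + 3
62 = 20×3 + 2
3 = 1×2 + 1
2 = 2×1 + 0
Since gcd(1187, 11058) = 1, back-substitute to write 1 as a combination:
1 = 3 − 2
1 = −62 + 21·3
1 = 21·375 − 127·62
1 = −127·1187 + 402·375
1 = 402·11058 − 3745·1187
Thus 1187·(-3745) ≡ 1 (mod 11058); reducing, -3745 mod 11058 = 7313.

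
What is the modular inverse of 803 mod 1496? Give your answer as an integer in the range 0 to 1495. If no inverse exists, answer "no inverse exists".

Compute gcd(803, 1496):
1496 = 1×803 + 693
803 = 1×693 + 110
693 = 6×110 + 33
110 = 3×33 + 11
33 = 3×11 + 0
The gcd is 11, not 1, hence no inverse exists.

no inverse exists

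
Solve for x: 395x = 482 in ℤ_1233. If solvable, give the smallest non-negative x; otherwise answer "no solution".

535

First find gcd(395, 1233):
1233 = 3×395 + 48
395 = 8×48 + 11
48 = 4×11 + 4
11 = 2×4 + 3
4 = 1×3 + 1
3 = 3×1 + 0
gcd = 1, so a unique solution mod 1233 exists.
Back-substitute for the Bézout coefficients:
1 = 4 − 3
1 = −11 + 3·4
1 = 3·48 − 13·11
1 = −13·395 + 107·48
1 = 107·1233 − 334·395
So 395·(-334) ≡ 1 (mod 1233), giving 395⁻¹ ≡ 899.
x ≡ 395⁻¹·482 ≡ 899·482 ≡ 535 (mod 1233).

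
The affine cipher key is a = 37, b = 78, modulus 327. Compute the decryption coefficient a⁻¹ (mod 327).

gcd(327, 37) by repeated division:
327 = 8·37 + 31
37 = 1·31 + 6
31 = 5·6 + 1
6 = 6·1 + 0
The gcd is 1. Working backward:
1 = 31 − 5·6
1 = −5·37 + 6·31
1 = 6·327 − 53·37
Hence 37⁻¹ ≡ -53 ≡ 274 (mod 327).

274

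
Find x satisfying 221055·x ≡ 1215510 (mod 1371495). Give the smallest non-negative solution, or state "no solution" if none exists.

66857

First find gcd(221055, 1371495):
1371495 = 6×221055 + 45165
221055 = 4×45165 + 40395
45165 = 1×40395 + 4770
40395 = 8×4770 + 2235
4770 = 2×2235 + 300
2235 = 7×300 + 135
300 = 2×135 + 30
135 = 4×30 + 15
30 = 2×15 + 0
gcd = 15 and 15 | 1215510, so solutions exist. Divide through by 15: 14737x ≡ 81034 (mod 91433).
Now find 14737⁻¹ mod 91433:
91433 = 6×14737 + 3011
14737 = 4×3011 + 2693
3011 = 1×2693 + 318
2693 = 8×318 + 149
318 = 2×149 + 20
149 = 7×20 + 9
20 = 2×9 + 2
9 = 4×2 + 1
2 = 2×1 + 0
Back-substitute:
1 = 9 − 4·2
1 = −4·20 + 9·9
1 = 9·149 − 67·20
1 = −67·318 + 143·149
1 = 143·2693 − 1211·318
1 = −1211·3011 + 1354·2693
1 = 1354·14737 − 6627·3011
1 = −6627·91433 + 41116·14737
So 14737⁻¹ ≡ 41116 (mod 91433).
Then x ≡ 41116·81034 ≡ 66857 (mod 91433); the smallest non-negative solution is x = 66857.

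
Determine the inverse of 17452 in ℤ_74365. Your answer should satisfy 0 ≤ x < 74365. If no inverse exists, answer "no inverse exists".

Extended Euclidean algorithm:
74365 = 4·17452 + 4557
17452 = 3·4557 + 3781
4557 = 1·3781 + 776
3781 = 4·776 + 677
776 = 1·677 + 99
677 = 6·99 + 83
99 = 1·83 + 16
83 = 5·16 + 3
16 = 5·3 + 1
3 = 3·1 + 0
gcd = 1, so the inverse exists. Back-substitute:
1 = 16 − 5·3
1 = −5·83 + 26·16
1 = 26·99 − 31·83
1 = −31·677 + 212·99
1 = 212·776 − 243·677
1 = −243·3781 + 1184·776
1 = 1184·4557 − 1427·3781
1 = −1427·17452 + 5465·4557
1 = 5465·74365 − 23287·17452
So 17452·(-23287) ≡ 1 (mod 74365), and -23287 ≡ 51078 (mod 74365).

51078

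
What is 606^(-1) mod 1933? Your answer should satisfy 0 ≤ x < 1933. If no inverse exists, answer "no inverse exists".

Apply the Euclidean algorithm to 1933 and 606:
1933 = 3·606 + 115
606 = 5·115 + 31
115 = 3·31 + 22
31 = 1·22 + 9
22 = 2·9 + 4
9 = 2·4 + 1
4 = 4·1 + 0
The gcd is 1. Working backward:
1 = 9 − 2·4
1 = −2·22 + 5·9
1 = 5·31 − 7·22
1 = −7·115 + 26·31
1 = 26·606 − 137·115
1 = −137·1933 + 437·606
So 606·437 ≡ 1 (mod 1933).

437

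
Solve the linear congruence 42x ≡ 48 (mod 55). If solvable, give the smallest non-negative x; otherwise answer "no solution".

First find gcd(42, 55):
55 = 1*42 + 13
42 = 3*13 + 3
13 = 4*3 + 1
3 = 3*1 + 0
gcd = 1, so a unique solution mod 55 exists.
Back-substitute for the Bézout coefficients:
1 = 13 − 4·3
1 = −4·42 + 13·13
1 = 13·55 − 17·42
So 42·(-17) ≡ 1 (mod 55), giving 42⁻¹ ≡ 38.
x ≡ 42⁻¹·48 ≡ 38·48 ≡ 9 (mod 55).

9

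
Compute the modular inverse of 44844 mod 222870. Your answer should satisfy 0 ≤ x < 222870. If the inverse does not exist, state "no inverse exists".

Compute gcd(44844, 222870):
222870 = 4*44844 + 43494
44844 = 1*43494 + 1350
43494 = 32*1350 + 294
1350 = 4*294 + 174
294 = 1*174 + 120
174 = 1*120 + 54
120 = 2*54 + 12
54 = 4*12 + 6
12 = 2*6 + 0
The gcd is 6, not 1, hence no inverse exists.

no inverse exists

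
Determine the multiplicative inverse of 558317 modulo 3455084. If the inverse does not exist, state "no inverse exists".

Apply the Euclidean algorithm to 3455084 and 558317:
3455084 = 6·558317 + 105182
558317 = 5·105182 + 32407
105182 = 3·32407 + 7961
32407 = 4·7961 + 563
7961 = 14·563 + 79
563 = 7·79 + 10
79 = 7·10 + 9
10 = 1·9 + 1
9 = 9·1 + 0
Since gcd(558317, 3455084) = 1, back-substitute to write 1 as a combination:
1 = 10 − 9
1 = −79 + 8·10
1 = 8·563 − 57·79
1 = −57·7961 + 806·563
1 = 806·32407 − 3281·7961
1 = −3281·105182 + 10649·32407
1 = 10649·558317 − 56526·105182
1 = −56526·3455084 + 349805·558317
So 558317·349805 ≡ 1 (mod 3455084).

349805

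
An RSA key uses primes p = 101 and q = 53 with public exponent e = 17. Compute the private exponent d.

2753

φ(n) = (p−1)(q−1) = 100·52 = 5200.
Need d with 17·d ≡ 1 (mod 5200). Apply the extended Euclidean algorithm:
5200 = 305×17 + 15
17 = 1×15 + 2
15 = 7×2 + 1
2 = 2×1 + 0
Back-substitute:
1 = 15 − 7·2
1 = −7·17 + 8·15
1 = 8·5200 − 2447·17
So 17·(-2447) ≡ 1 (mod 5200), hence d ≡ -2447 ≡ 2753 (mod 5200).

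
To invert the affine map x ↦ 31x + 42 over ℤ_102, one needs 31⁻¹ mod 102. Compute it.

gcd(102, 31) by repeated division:
102 = 3·31 + 9
31 = 3·9 + 4
9 = 2·4 + 1
4 = 4·1 + 0
Since gcd(31, 102) = 1, back-substitute to write 1 as a combination:
1 = 9 − 2·4
1 = −2·31 + 7·9
1 = 7·102 − 23·31
Thus 31·(-23) ≡ 1 (mod 102); reducing, -23 mod 102 = 79.

79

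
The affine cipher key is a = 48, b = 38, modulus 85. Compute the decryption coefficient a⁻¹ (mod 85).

Run Euclid on (85, 48):
85 = 1×48 + 37
48 = 1×37 + 11
37 = 3×11 + 4
11 = 2×4 + 3
4 = 1×3 + 1
3 = 3×1 + 0
Since gcd(48, 85) = 1, back-substitute to write 1 as a combination:
1 = 4 − 3
1 = −11 + 3·4
1 = 3·37 − 10·11
1 = −10·48 + 13·37
1 = 13·85 − 23·48
Hence 48⁻¹ ≡ -23 ≡ 62 (mod 85).

62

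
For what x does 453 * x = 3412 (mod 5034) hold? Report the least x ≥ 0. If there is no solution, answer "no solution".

gcd(453, 5034):
5034 = 11*453 + 51
453 = 8*51 + 45
51 = 1*45 + 6
45 = 7*6 + 3
6 = 2*3 + 0
gcd = 3, but 3 ∤ 3412, so the congruence has no solution.

no solution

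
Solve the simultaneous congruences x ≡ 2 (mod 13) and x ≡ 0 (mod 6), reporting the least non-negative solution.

54

Write x = 2 + 13·k. Then 13·k ≡ 0 − 2 ≡ 4 (mod 6).
Need 13⁻¹ mod 6. Extended Euclid on (6, 1):
6 = 6×1 + 0
13⁻¹ ≡ 1 (mod 6), so k ≡ 1·4 ≡ 4 (mod 6).
x = 2 + 13·4 = 54.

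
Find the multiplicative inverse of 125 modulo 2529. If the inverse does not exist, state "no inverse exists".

1133

Extended Euclidean algorithm:
2529 = 20×125 + 29
125 = 4×29 + 9
29 = 3×9 + 2
9 = 4×2 + 1
2 = 2×1 + 0
The gcd is 1. Working backward:
1 = 9 − 4·2
1 = −4·29 + 13·9
1 = 13·125 − 56·29
1 = −56·2529 + 1133·125
So 125·1133 ≡ 1 (mod 2529).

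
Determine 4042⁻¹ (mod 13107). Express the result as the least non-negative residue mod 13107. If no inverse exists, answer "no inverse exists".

Run Euclid on (13107, 4042):
13107 = 3*4042 + 981
4042 = 4*981 + 118
981 = 8*118 + 37
118 = 3*37 + 7
37 = 5*7 + 2
7 = 3*2 + 1
2 = 2*1 + 0
The gcd is 1. Working backward:
1 = 7 − 3·2
1 = −3·37 + 16·7
1 = 16·118 − 51·37
1 = −51·981 + 424·118
1 = 424·4042 − 1747·981
1 = −1747·13107 + 5665·4042
So 4042·5665 ≡ 1 (mod 13107).

5665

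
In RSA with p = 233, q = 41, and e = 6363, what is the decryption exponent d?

4947

φ(n) = (p−1)(q−1) = 232·40 = 9280.
Need d with 6363·d ≡ 1 (mod 9280). Apply the extended Euclidean algorithm:
9280 = 1·6363 + 2917
6363 = 2·2917 + 529
2917 = 5·529 + 272
529 = 1·272 + 257
272 = 1·257 + 15
257 = 17·15 + 2
15 = 7·2 + 1
2 = 2·1 + 0
Back-substitute:
1 = 15 − 7·2
1 = −7·257 + 120·15
1 = 120·272 − 127·257
1 = −127·529 + 247·272
1 = 247·2917 − 1362·529
1 = −1362·6363 + 2971·2917
1 = 2971·9280 − 4333·6363
So 6363·(-4333) ≡ 1 (mod 9280), hence d ≡ -4333 ≡ 4947 (mod 9280).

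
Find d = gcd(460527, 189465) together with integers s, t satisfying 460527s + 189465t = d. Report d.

3

Repeated division:
460527 = 2·189465 + 81597
189465 = 2·81597 + 26271
81597 = 3·26271 + 2784
26271 = 9·2784 + 1215
2784 = 2·1215 + 354
1215 = 3·354 + 153
354 = 2·153 + 48
153 = 3·48 + 9
48 = 5·9 + 3
9 = 3·3 + 0
gcd(460527, 189465) = 3.
Back-substituting:
3 = 48 − 5·9
3 = −5·153 + 16·48
3 = 16·354 − 37·153
3 = −37·1215 + 127·354
3 = 127·2784 − 291·1215
3 = −291·26271 + 2746·2784
3 = 2746·81597 − 8529·26271
3 = −8529·189465 + 19804·81597
3 = 19804·460527 − 48137·189465
So 3 = (19804)·460527 + (-48137)·189465.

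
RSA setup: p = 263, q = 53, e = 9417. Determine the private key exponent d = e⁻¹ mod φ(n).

489

φ(n) = (p−1)(q−1) = 262·52 = 13624.
Need d with 9417·d ≡ 1 (mod 13624). Apply the extended Euclidean algorithm:
13624 = 1×9417 + 4207
9417 = 2×4207 + 1003
4207 = 4×1003 + 195
1003 = 5×195 + 28
195 = 6×28 + 27
28 = 1×27 + 1
27 = 27×1 + 0
Back-substitute:
1 = 28 − 27
1 = −195 + 7·28
1 = 7·1003 − 36·195
1 = −36·4207 + 151·1003
1 = 151·9417 − 338·4207
1 = −338·13624 + 489·9417
So 9417·489 ≡ 1 (mod 13624), hence d = 489.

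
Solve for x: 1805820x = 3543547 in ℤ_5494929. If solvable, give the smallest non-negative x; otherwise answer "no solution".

no solution

gcd(1805820, 5494929):
5494929 = 3×1805820 + 77469
1805820 = 23×77469 + 24033
77469 = 3×24033 + 5370
24033 = 4×5370 + 2553
5370 = 2×2553 + 264
2553 = 9×264 + 177
264 = 1×177 + 87
177 = 2×87 + 3
87 = 29×3 + 0
gcd = 3, but 3 ∤ 3543547, so the congruence has no solution.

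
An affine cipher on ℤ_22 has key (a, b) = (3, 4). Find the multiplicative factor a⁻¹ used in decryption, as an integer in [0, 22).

Extended Euclidean algorithm:
22 = 7×3 + 1
3 = 3×1 + 0
gcd = 1, so the inverse exists. Back-substitute:
1 = 22 − 7·3
Thus 3·(-7) ≡ 1 (mod 22); reducing, -7 mod 22 = 15.

15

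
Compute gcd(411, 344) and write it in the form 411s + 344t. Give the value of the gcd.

1

Euclidean algorithm:
411 = 1·344 + 67
344 = 5·67 + 9
67 = 7·9 + 4
9 = 2·4 + 1
4 = 4·1 + 0
gcd(411, 344) = 1.
Working backward:
1 = 9 − 2·4
1 = −2·67 + 15·9
1 = 15·344 − 77·67
1 = −77·411 + 92·344
So 1 = (-77)·411 + (92)·344.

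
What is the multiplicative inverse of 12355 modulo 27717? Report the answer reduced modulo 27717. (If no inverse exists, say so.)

23818

Run Euclid on (27717, 12355):
27717 = 2·12355 + 3007
12355 = 4·3007 + 327
3007 = 9·327 + 64
327 = 5·64 + 7
64 = 9·7 + 1
7 = 7·1 + 0
The gcd is 1. Working backward:
1 = 64 − 9·7
1 = −9·327 + 46·64
1 = 46·3007 − 423·327
1 = −423·12355 + 1738·3007
1 = 1738·27717 − 3899·12355
Hence 12355⁻¹ ≡ -3899 ≡ 23818 (mod 27717).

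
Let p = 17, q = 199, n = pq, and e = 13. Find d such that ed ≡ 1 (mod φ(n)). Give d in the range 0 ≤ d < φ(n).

2437

φ(n) = (p−1)(q−1) = 16·198 = 3168.
Need d with 13·d ≡ 1 (mod 3168). Apply the extended Euclidean algorithm:
3168 = 243*13 + 9
13 = 1*9 + 4
9 = 2*4 + 1
4 = 4*1 + 0
Back-substitute:
1 = 9 − 2·4
1 = −2·13 + 3·9
1 = 3·3168 − 731·13
So 13·(-731) ≡ 1 (mod 3168), hence d ≡ -731 ≡ 2437 (mod 3168).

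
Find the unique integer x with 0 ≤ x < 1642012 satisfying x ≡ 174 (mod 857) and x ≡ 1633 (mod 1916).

564937

Write x = 174 + 857·k. Then 857·k ≡ 1633 − 174 ≡ 1459 (mod 1916).
Need 857⁻¹ mod 1916. Extended Euclid on (1916, 857):
1916 = 2·857 + 202
857 = 4·202 + 49
202 = 4·49 + 6
49 = 8·6 + 1
6 = 6·1 + 0
Back-substitute:
1 = 49 − 8·6
1 = −8·202 + 33·49
1 = 33·857 − 140·202
1 = −140·1916 + 313·857
857⁻¹ ≡ 313 (mod 1916), so k ≡ 313·1459 ≡ 659 (mod 1916).
x = 174 + 857·659 = 564937.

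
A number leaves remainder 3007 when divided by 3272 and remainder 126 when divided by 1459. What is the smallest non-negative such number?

879903

Write x = 3007 + 3272·k. Then 3272·k ≡ 126 − 3007 ≡ 37 (mod 1459).
Need 3272⁻¹ mod 1459. Extended Euclid on (1459, 354):
1459 = 4*354 + 43
354 = 8*43 + 10
43 = 4*10 + 3
10 = 3*3 + 1
3 = 3*1 + 0
Back-substitute:
1 = 10 − 3·3
1 = −3·43 + 13·10
1 = 13·354 − 107·43
1 = −107·1459 + 441·354
3272⁻¹ ≡ 441 (mod 1459), so k ≡ 441·37 ≡ 268 (mod 1459).
x = 3007 + 3272·268 = 879903.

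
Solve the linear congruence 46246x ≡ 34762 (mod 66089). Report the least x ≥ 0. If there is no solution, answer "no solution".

62740

First find gcd(46246, 66089):
66089 = 1·46246 + 19843
46246 = 2·19843 + 6560
19843 = 3·6560 + 163
6560 = 40·163 + 40
163 = 4·40 + 3
40 = 13·3 + 1
3 = 3·1 + 0
gcd = 1, so a unique solution mod 66089 exists.
Back-substitute for the Bézout coefficients:
1 = 40 − 13·3
1 = −13·163 + 53·40
1 = 53·6560 − 2133·163
1 = −2133·19843 + 6452·6560
1 = 6452·46246 − 15037·19843
1 = −15037·66089 + 21489·46246
So 46246·(21489) ≡ 1 (mod 66089), giving 46246⁻¹ ≡ 21489.
x ≡ 46246⁻¹·34762 ≡ 21489·34762 ≡ 62740 (mod 66089).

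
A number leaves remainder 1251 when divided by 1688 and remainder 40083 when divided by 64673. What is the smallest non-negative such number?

Write x = 1251 + 1688·k. Then 1688·k ≡ 40083 − 1251 ≡ 38832 (mod 64673).
Need 1688⁻¹ mod 64673. Extended Euclid on (64673, 1688):
64673 = 38×1688 + 529
1688 = 3×529 + 101
529 = 5×101 + 24
101 = 4×24 + 5
24 = 4×5 + 4
5 = 1×4 + 1
4 = 4×1 + 0
Back-substitute:
1 = 5 − 4
1 = −24 + 5·5
1 = 5·101 − 21·24
1 = −21·529 + 110·101
1 = 110·1688 − 351·529
1 = −351·64673 + 13448·1688
1688⁻¹ ≡ 13448 (mod 64673), so k ≡ 13448·38832 ≡ 42934 (mod 64673).
x = 1251 + 1688·42934 = 72473843.

72473843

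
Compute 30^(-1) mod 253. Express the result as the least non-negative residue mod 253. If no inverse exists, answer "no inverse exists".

194

gcd(253, 30) by repeated division:
253 = 8*30 + 13
30 = 2*13 + 4
13 = 3*4 + 1
4 = 4*1 + 0
gcd = 1, so the inverse exists. Back-substitute:
1 = 13 − 3·4
1 = −3·30 + 7·13
1 = 7·253 − 59·30
Hence 30⁻¹ ≡ -59 ≡ 194 (mod 253).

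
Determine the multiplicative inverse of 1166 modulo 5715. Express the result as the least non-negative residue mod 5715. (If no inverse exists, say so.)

3926

Apply the Euclidean algorithm to 5715 and 1166:
5715 = 4*1166 + 1051
1166 = 1*1051 + 115
1051 = 9*115 + 16
115 = 7*16 + 3
16 = 5*3 + 1
3 = 3*1 + 0
Since gcd(1166, 5715) = 1, back-substitute to write 1 as a combination:
1 = 16 − 5·3
1 = −5·115 + 36·16
1 = 36·1051 − 329·115
1 = −329·1166 + 365·1051
1 = 365·5715 − 1789·1166
Hence 1166⁻¹ ≡ -1789 ≡ 3926 (mod 5715).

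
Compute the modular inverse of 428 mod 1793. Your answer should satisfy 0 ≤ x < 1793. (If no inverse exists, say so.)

Run Euclid on (1793, 428):
1793 = 4*428 + 81
428 = 5*81 + 23
81 = 3*23 + 12
23 = 1*12 + 11
12 = 1*11 + 1
11 = 11*1 + 0
The gcd is 1. Working backward:
1 = 12 − 11
1 = −23 + 2·12
1 = 2·81 − 7·23
1 = −7·428 + 37·81
1 = 37·1793 − 155·428
Hence 428⁻¹ ≡ -155 ≡ 1638 (mod 1793).

1638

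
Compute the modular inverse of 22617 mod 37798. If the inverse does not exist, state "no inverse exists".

20795

Run Euclid on (37798, 22617):
37798 = 1×22617 + 15181
22617 = 1×15181 + 7436
15181 = 2×7436 + 309
7436 = 24×309 + 20
309 = 15×20 + 9
20 = 2×9 + 2
9 = 4×2 + 1
2 = 2×1 + 0
Since gcd(22617, 37798) = 1, back-substitute to write 1 as a combination:
1 = 9 − 4·2
1 = −4·20 + 9·9
1 = 9·309 − 139·20
1 = −139·7436 + 3345·309
1 = 3345·15181 − 6829·7436
1 = −6829·22617 + 10174·15181
1 = 10174·37798 − 17003·22617
Thus 22617·(-17003) ≡ 1 (mod 37798); reducing, -17003 mod 37798 = 20795.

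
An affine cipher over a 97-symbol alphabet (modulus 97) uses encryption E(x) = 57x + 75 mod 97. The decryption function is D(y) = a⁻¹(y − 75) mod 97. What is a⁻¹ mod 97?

80

Run Euclid on (97, 57):
97 = 1×57 + 40
57 = 1×40 + 17
40 = 2×17 + 6
17 = 2×6 + 5
6 = 1×5 + 1
5 = 5×1 + 0
The gcd is 1. Working backward:
1 = 6 − 5
1 = −17 + 3·6
1 = 3·40 − 7·17
1 = −7·57 + 10·40
1 = 10·97 − 17·57
So 57·(-17) ≡ 1 (mod 97), and -17 ≡ 80 (mod 97).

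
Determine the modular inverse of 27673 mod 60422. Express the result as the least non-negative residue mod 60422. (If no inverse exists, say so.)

gcd(60422, 27673) by repeated division:
60422 = 2*27673 + 5076
27673 = 5*5076 + 2293
5076 = 2*2293 + 490
2293 = 4*490 + 333
490 = 1*333 + 157
333 = 2*157 + 19
157 = 8*19 + 5
19 = 3*5 + 4
5 = 1*4 + 1
4 = 4*1 + 0
The gcd is 1. Working backward:
1 = 5 − 4
1 = −19 + 4·5
1 = 4·157 − 33·19
1 = −33·333 + 70·157
1 = 70·490 − 103·333
1 = −103·2293 + 482·490
1 = 482·5076 − 1067·2293
1 = −1067·27673 + 5817·5076
1 = 5817·60422 − 12701·27673
Thus 27673·(-12701) ≡ 1 (mod 60422); reducing, -12701 mod 60422 = 47721.

47721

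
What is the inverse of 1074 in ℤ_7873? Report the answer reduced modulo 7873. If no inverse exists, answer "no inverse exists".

Apply the Euclidean algorithm to 7873 and 1074:
7873 = 7*1074 + 355
1074 = 3*355 + 9
355 = 39*9 + 4
9 = 2*4 + 1
4 = 4*1 + 0
Since gcd(1074, 7873) = 1, back-substitute to write 1 as a combination:
1 = 9 − 2·4
1 = −2·355 + 79·9
1 = 79·1074 − 239·355
1 = −239·7873 + 1752·1074
So 1074·1752 ≡ 1 (mod 7873).

1752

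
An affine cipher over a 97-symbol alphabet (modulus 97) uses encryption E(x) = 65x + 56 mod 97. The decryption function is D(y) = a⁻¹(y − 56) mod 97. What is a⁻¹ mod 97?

Extended Euclidean algorithm:
97 = 1×65 + 32
65 = 2×32 + 1
32 = 32×1 + 0
Since gcd(65, 97) = 1, back-substitute to write 1 as a combination:
1 = 65 − 2·32
1 = −2·97 + 3·65
So 65·3 ≡ 1 (mod 97).

3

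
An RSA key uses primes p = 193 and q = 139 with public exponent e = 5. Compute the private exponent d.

φ(n) = (p−1)(q−1) = 192·138 = 26496.
Need d with 5·d ≡ 1 (mod 26496). Apply the extended Euclidean algorithm:
26496 = 5299*5 + 1
5 = 5*1 + 0
Back-substitute:
1 = 26496 − 5299·5
So 5·(-5299) ≡ 1 (mod 26496), hence d ≡ -5299 ≡ 21197 (mod 26496).

21197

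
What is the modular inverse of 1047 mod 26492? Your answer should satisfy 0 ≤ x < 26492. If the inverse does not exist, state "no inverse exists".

11867

gcd(26492, 1047) by repeated division:
26492 = 25×1047 + 317
1047 = 3×317 + 96
317 = 3×96 + 29
96 = 3×29 + 9
29 = 3×9 + 2
9 = 4×2 + 1
2 = 2×1 + 0
Since gcd(1047, 26492) = 1, back-substitute to write 1 as a combination:
1 = 9 − 4·2
1 = −4·29 + 13·9
1 = 13·96 − 43·29
1 = −43·317 + 142·96
1 = 142·1047 − 469·317
1 = −469·26492 + 11867·1047
So 1047·11867 ≡ 1 (mod 26492).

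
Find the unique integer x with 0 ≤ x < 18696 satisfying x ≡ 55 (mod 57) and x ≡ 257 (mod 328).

15673

Write x = 55 + 57·k. Then 57·k ≡ 257 − 55 ≡ 202 (mod 328).
Need 57⁻¹ mod 328. Extended Euclid on (328, 57):
328 = 5·57 + 43
57 = 1·43 + 14
43 = 3·14 + 1
14 = 14·1 + 0
Back-substitute:
1 = 43 − 3·14
1 = −3·57 + 4·43
1 = 4·328 − 23·57
57⁻¹ ≡ 305 (mod 328), so k ≡ 305·202 ≡ 274 (mod 328).
x = 55 + 57·274 = 15673.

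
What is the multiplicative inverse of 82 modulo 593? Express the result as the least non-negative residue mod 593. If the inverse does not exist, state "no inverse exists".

499

Extended Euclidean algorithm:
593 = 7·82 + 19
82 = 4·19 + 6
19 = 3·6 + 1
6 = 6·1 + 0
Since gcd(82, 593) = 1, back-substitute to write 1 as a combination:
1 = 19 − 3·6
1 = −3·82 + 13·19
1 = 13·593 − 94·82
Hence 82⁻¹ ≡ -94 ≡ 499 (mod 593).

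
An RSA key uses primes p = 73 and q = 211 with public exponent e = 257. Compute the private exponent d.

φ(n) = (p−1)(q−1) = 72·210 = 15120.
Need d with 257·d ≡ 1 (mod 15120). Apply the extended Euclidean algorithm:
15120 = 58×257 + 214
257 = 1×214 + 43
214 = 4×43 + 42
43 = 1×42 + 1
42 = 42×1 + 0
Back-substitute:
1 = 43 − 42
1 = −214 + 5·43
1 = 5·257 − 6·214
1 = −6·15120 + 353·257
So 257·353 ≡ 1 (mod 15120), hence d = 353.

353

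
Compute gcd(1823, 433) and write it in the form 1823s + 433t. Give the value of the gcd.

1

Repeated division:
1823 = 4·433 + 91
433 = 4·91 + 69
91 = 1·69 + 22
69 = 3·22 + 3
22 = 7·3 + 1
3 = 3·1 + 0
gcd(1823, 433) = 1.
Back-substituting:
1 = 22 − 7·3
1 = −7·69 + 22·22
1 = 22·91 − 29·69
1 = −29·433 + 138·91
1 = 138·1823 − 581·433
So 1 = (138)·1823 + (-581)·433.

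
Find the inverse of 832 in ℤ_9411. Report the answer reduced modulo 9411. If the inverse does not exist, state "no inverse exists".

Run Euclid on (9411, 832):
9411 = 11*832 + 259
832 = 3*259 + 55
259 = 4*55 + 39
55 = 1*39 + 16
39 = 2*16 + 7
16 = 2*7 + 2
7 = 3*2 + 1
2 = 2*1 + 0
Since gcd(832, 9411) = 1, back-substitute to write 1 as a combination:
1 = 7 − 3·2
1 = −3·16 + 7·7
1 = 7·39 − 17·16
1 = −17·55 + 24·39
1 = 24·259 − 113·55
1 = −113·832 + 363·259
1 = 363·9411 − 4106·832
Hence 832⁻¹ ≡ -4106 ≡ 5305 (mod 9411).

5305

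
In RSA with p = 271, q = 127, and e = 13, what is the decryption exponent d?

φ(n) = (p−1)(q−1) = 270·126 = 34020.
Need d with 13·d ≡ 1 (mod 34020). Apply the extended Euclidean algorithm:
34020 = 2616*13 + 12
13 = 1*12 + 1
12 = 12*1 + 0
Back-substitute:
1 = 13 − 12
1 = −34020 + 2617·13
So 13·2617 ≡ 1 (mod 34020), hence d = 2617.

2617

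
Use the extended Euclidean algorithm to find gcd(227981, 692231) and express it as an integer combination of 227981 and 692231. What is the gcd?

Euclidean algorithm:
692231 = 3·227981 + 8288
227981 = 27·8288 + 4205
8288 = 1·4205 + 4083
4205 = 1·4083 + 122
4083 = 33·122 + 57
122 = 2·57 + 8
57 = 7·8 + 1
8 = 8·1 + 0
gcd(227981, 692231) = 1.
Working backward:
1 = 57 − 7·8
1 = −7·122 + 15·57
1 = 15·4083 − 502·122
1 = −502·4205 + 517·4083
1 = 517·8288 − 1019·4205
1 = −1019·227981 + 28030·8288
1 = 28030·692231 − 85109·227981
So 1 = (28030)·692231 + (-85109)·227981.

1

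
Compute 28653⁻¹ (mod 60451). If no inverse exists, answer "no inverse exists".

Run Euclid on (60451, 28653):
60451 = 2*28653 + 3145
28653 = 9*3145 + 348
3145 = 9*348 + 13
348 = 26*13 + 10
13 = 1*10 + 3
10 = 3*3 + 1
3 = 3*1 + 0
The gcd is 1. Working backward:
1 = 10 − 3·3
1 = −3·13 + 4·10
1 = 4·348 − 107·13
1 = −107·3145 + 967·348
1 = 967·28653 − 8810·3145
1 = −8810·60451 + 18587·28653
So 28653·18587 ≡ 1 (mod 60451).

18587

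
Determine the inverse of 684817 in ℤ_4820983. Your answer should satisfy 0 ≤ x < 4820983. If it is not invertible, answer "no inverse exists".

3233970

Run Euclid on (4820983, 684817):
4820983 = 7×684817 + 27264
684817 = 25×27264 + 3217
27264 = 8×3217 + 1528
3217 = 2×1528 + 161
1528 = 9×161 + 79
161 = 2×79 + 3
79 = 26×3 + 1
3 = 3×1 + 0
Since gcd(684817, 4820983) = 1, back-substitute to write 1 as a combination:
1 = 79 − 26·3
1 = −26·161 + 53·79
1 = 53·1528 − 503·161
1 = −503·3217 + 1059·1528
1 = 1059·27264 − 8975·3217
1 = −8975·684817 + 225434·27264
1 = 225434·4820983 − 1587013·684817
Hence 684817⁻¹ ≡ -1587013 ≡ 3233970 (mod 4820983).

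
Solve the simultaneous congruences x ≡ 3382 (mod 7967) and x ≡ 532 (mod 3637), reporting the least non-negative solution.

Write x = 3382 + 7967·k. Then 7967·k ≡ 532 − 3382 ≡ 787 (mod 3637).
Need 7967⁻¹ mod 3637. Extended Euclid on (3637, 693):
3637 = 5*693 + 172
693 = 4*172 + 5
172 = 34*5 + 2
5 = 2*2 + 1
2 = 2*1 + 0
Back-substitute:
1 = 5 − 2·2
1 = −2·172 + 69·5
1 = 69·693 − 278·172
1 = −278·3637 + 1459·693
7967⁻¹ ≡ 1459 (mod 3637), so k ≡ 1459·787 ≡ 2578 (mod 3637).
x = 3382 + 7967·2578 = 20542308.

20542308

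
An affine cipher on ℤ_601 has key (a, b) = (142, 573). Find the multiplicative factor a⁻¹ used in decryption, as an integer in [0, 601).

182

Run Euclid on (601, 142):
601 = 4×142 + 33
142 = 4×33 + 10
33 = 3×10 + 3
10 = 3×3 + 1
3 = 3×1 + 0
gcd = 1, so the inverse exists. Back-substitute:
1 = 10 − 3·3
1 = −3·33 + 10·10
1 = 10·142 − 43·33
1 = −43·601 + 182·142
So 142·182 ≡ 1 (mod 601).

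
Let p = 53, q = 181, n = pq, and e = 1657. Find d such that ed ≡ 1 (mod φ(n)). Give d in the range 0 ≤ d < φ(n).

7993

φ(n) = (p−1)(q−1) = 52·180 = 9360.
Need d with 1657·d ≡ 1 (mod 9360). Apply the extended Euclidean algorithm:
9360 = 5*1657 + 1075
1657 = 1*1075 + 582
1075 = 1*582 + 493
582 = 1*493 + 89
493 = 5*89 + 48
89 = 1*48 + 41
48 = 1*41 + 7
41 = 5*7 + 6
7 = 1*6 + 1
6 = 6*1 + 0
Back-substitute:
1 = 7 − 6
1 = −41 + 6·7
1 = 6·48 − 7·41
1 = −7·89 + 13·48
1 = 13·493 − 72·89
1 = −72·582 + 85·493
1 = 85·1075 − 157·582
1 = −157·1657 + 242·1075
1 = 242·9360 − 1367·1657
So 1657·(-1367) ≡ 1 (mod 9360), hence d ≡ -1367 ≡ 7993 (mod 9360).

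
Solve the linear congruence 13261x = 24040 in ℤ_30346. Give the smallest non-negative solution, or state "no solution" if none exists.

30016

First find gcd(13261, 30346):
30346 = 2*13261 + 3824
13261 = 3*3824 + 1789
3824 = 2*1789 + 246
1789 = 7*246 + 67
246 = 3*67 + 45
67 = 1*45 + 22
45 = 2*22 + 1
22 = 22*1 + 0
gcd = 1, so a unique solution mod 30346 exists.
Back-substitute for the Bézout coefficients:
1 = 45 − 2·22
1 = −2·67 + 3·45
1 = 3·246 − 11·67
1 = −11·1789 + 80·246
1 = 80·3824 − 171·1789
1 = −171·13261 + 593·3824
1 = 593·30346 − 1357·13261
So 13261·(-1357) ≡ 1 (mod 30346), giving 13261⁻¹ ≡ 28989.
x ≡ 13261⁻¹·24040 ≡ 28989·24040 ≡ 30016 (mod 30346).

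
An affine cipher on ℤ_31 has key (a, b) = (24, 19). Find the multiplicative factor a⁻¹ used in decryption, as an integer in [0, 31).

22

gcd(31, 24) by repeated division:
31 = 1×24 + 7
24 = 3×7 + 3
7 = 2×3 + 1
3 = 3×1 + 0
gcd = 1, so the inverse exists. Back-substitute:
1 = 7 − 2·3
1 = −2·24 + 7·7
1 = 7·31 − 9·24
So 24·(-9) ≡ 1 (mod 31), and -9 ≡ 22 (mod 31).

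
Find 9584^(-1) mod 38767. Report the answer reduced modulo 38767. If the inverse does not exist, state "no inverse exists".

11783

Extended Euclidean algorithm:
38767 = 4×9584 + 431
9584 = 22×431 + 102
431 = 4×102 + 23
102 = 4×23 + 10
23 = 2×10 + 3
10 = 3×3 + 1
3 = 3×1 + 0
The gcd is 1. Working backward:
1 = 10 − 3·3
1 = −3·23 + 7·10
1 = 7·102 − 31·23
1 = −31·431 + 131·102
1 = 131·9584 − 2913·431
1 = −2913·38767 + 11783·9584
So 9584·11783 ≡ 1 (mod 38767).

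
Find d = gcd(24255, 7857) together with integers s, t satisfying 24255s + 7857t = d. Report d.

Euclidean algorithm:
24255 = 3×7857 + 684
7857 = 11×684 + 333
684 = 2×333 + 18
333 = 18×18 + 9
18 = 2×9 + 0
gcd(24255, 7857) = 9.
Express as a combination:
9 = 333 − 18·18
9 = −18·684 + 37·333
9 = 37·7857 − 425·684
9 = −425·24255 + 1312·7857
So 9 = (-425)·24255 + (1312)·7857.

9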